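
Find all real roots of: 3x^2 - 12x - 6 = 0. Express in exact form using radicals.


Using the quadratic formula: x = (-b ± sqrt(b^2 - 4ac)) / (2a)
Here a = 3, b = -12, c = -6
Discriminant = b^2 - 4ac = (-12)^2 - 4(3)(-6) = 144 + 72 = 216
Since discriminant = 216 > 0, there are two real roots.
x = (12 ± 6*sqrt(6)) / 6
Simplifying: x = 2 ± sqrt(6)
Numerically: x ≈ 4.4495 or x ≈ -0.4495

x = 2 + sqrt(6) or x = 2 - sqrt(6)


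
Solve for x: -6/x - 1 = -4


Subtract -1 from both sides: -6/x = -3
Multiply both sides by x: -6 = -3 * x
Divide by -3: x = 2

x = 2


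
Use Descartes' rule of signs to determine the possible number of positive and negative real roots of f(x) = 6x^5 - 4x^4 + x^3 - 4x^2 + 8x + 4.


Descartes' rule of signs:

For positive roots, count sign changes in f(x) = 6x^5 - 4x^4 + x^3 - 4x^2 + 8x + 4:
Signs of coefficients: +, -, +, -, +, +
Number of sign changes: 4
Possible positive real roots: 4, 2, 0

For negative roots, examine f(-x) = -6x^5 - 4x^4 - x^3 - 4x^2 - 8x + 4:
Signs of coefficients: -, -, -, -, -, +
Number of sign changes: 1
Possible negative real roots: 1

Positive roots: 4 or 2 or 0; Negative roots: 1


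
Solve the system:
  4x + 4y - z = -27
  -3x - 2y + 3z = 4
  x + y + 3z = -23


Using Cramer's rule. Expand each determinant along the first row.
D  = 4*[(-2)*3 - 3*1] - 4*[(-3)*3 - 3*1] + (-1)*[(-3)*1 - (-2)*1]
  = 4*(-9) - 4*(-12) + (-1)*(-1) = 13
Dx = (-27)*[(-2)*3 - 3*1] - 4*[4*3 - 3*(-23)] + (-1)*[4*1 - (-2)*(-23)]
  = (-27)*(-9) - 4*(81) + (-1)*(-42) = -39
Dy = 4*[4*3 - 3*(-23)] - (-27)*[(-3)*3 - 3*1] + (-1)*[(-3)*(-23) - 4*1]
  = 4*(81) - (-27)*(-12) + (-1)*(65) = -65
Dz = 4*[(-2)*(-23) - 4*1] - 4*[(-3)*(-23) - 4*1] + (-27)*[(-3)*1 - (-2)*1]
  = 4*(42) - 4*(65) + (-27)*(-1) = -65
x = Dx/D = -39/13 = -3, y = Dy/D = -65/13 = -5, z = Dz/D = -65/13 = -5
Check eq1: (4)(-3) + (4)(-5) + (-1)(-5) = -27 = -27 ✓
Check eq2: (-3)(-3) + (-2)(-5) + (3)(-5) = 4 = 4 ✓
Check eq3: (1)(-3) + (1)(-5) + (3)(-5) = -23 = -23 ✓

x = -3, y = -5, z = -5


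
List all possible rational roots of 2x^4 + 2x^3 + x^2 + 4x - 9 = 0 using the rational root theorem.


Rational root theorem: possible roots are ±p/q where:
  p divides the constant term (-9): p ∈ {1, 3, 9}
  q divides the leading coefficient (2): q ∈ {1, 2}

All possible rational roots: -9, -9/2, -3, -3/2, -1, -1/2, 1/2, 1, 3/2, 3, 9/2, 9

-9, -9/2, -3, -3/2, -1, -1/2, 1/2, 1, 3/2, 3, 9/2, 9


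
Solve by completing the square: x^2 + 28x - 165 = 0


Start: x^2 + 28x - 165 = 0
Move constant: x^2 + 28x = 165
Half of 28 is 14, squared is 196
Add 196 to both sides: x^2 + 28x + 196 = 361
(x + 14)^2 = 361
x + 14 = ±19
x = -14 + 19 = 5 or x = -14 - 19 = -33

x = -33, x = 5


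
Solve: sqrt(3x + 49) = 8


Square both sides: 3x + 49 = 8^2 = 64
3x = 64 - 49 = 15
x = 5
Check: sqrt(3*5 + 49) = sqrt(64) = 8 ✓

x = 5


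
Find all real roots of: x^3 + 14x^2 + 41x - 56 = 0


Let p(x) = x^3 + 14x^2 + 41x - 56. By the rational root theorem (leading coefficient 1), any rational root is an integer divisor of 56: try ±1, ±2, ... in turn.
Test x = 1: value = 0 ✓, so (x - 1) is a factor.
Synthetic division by (x - 1): bring down 1; 1(1) + 14 = 15; 15(1) + 41 = 56; 56(1) - 56 = 0 → quotient x^2 + 15x + 56, remainder 0.
Solve the quadratic x^2 + 15x + 56 = 0: discriminant = 15^2 - 4(1)(56) = 225 - 224 = 1.
sqrt(1) = 1, so x = (-15 ± 1)/2: x = -7 or x = -8.

x = -8, x = -7, x = 1


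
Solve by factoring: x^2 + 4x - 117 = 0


We need two numbers that multiply to -117 and add to 4.
Those numbers are -9 and 13 (since (-9) * 13 = -117 and (-9) + 13 = 4).
So x^2 + 4x - 117 = (x - 9)(x + 13) = 0
Setting each factor to zero: x = 9 or x = -13

x = -13, x = 9


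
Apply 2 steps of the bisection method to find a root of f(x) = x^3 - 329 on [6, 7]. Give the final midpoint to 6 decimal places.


f(x) = x^3 - 329
f(6) = -113 < 0
f(7) = 14 > 0

Step 1: midpoint = (6.000000 + 7.000000)/2 = 6.500000
  f(6.500000) = -54.375000
  f(mid) < 0, so root is in [6.500000, 7.000000]

Step 2: midpoint = (6.500000 + 7.000000)/2 = 6.750000
  f(6.750000) = -21.453125
  f(mid) < 0, so root is in [6.750000, 7.000000]

midpoint = 6.750000


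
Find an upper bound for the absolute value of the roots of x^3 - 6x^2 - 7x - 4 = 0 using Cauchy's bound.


Cauchy's bound: all roots r satisfy |r| <= 1 + max(|a_i/a_n|) for i = 0,...,n-1
where a_n is the leading coefficient.

Coefficients: [1, -6, -7, -4]
Leading coefficient a_n = 1
Ratios |a_i/a_n|: 6, 7, 4
Maximum ratio: 7
Cauchy's bound: |r| <= 1 + 7 = 8

Upper bound = 8


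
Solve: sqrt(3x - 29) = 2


Square both sides: 3x - 29 = 2^2 = 4
3x = 4 + 29 = 33
x = 11
Check: sqrt(3*11 - 29) = sqrt(4) = 2 ✓

x = 11


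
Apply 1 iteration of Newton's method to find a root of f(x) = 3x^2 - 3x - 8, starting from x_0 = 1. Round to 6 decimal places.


Newton's method: x_(n+1) = x_n - f(x_n)/f'(x_n)
f(x) = 3x^2 - 3x - 8
f'(x) = 6x - 3

Iteration 1:
  f(1.000000) = -8.000000
  f'(1.000000) = 3.000000
  x_1 = 1.000000 - (-8.000000)/(3.000000) = 3.666667

x_1 = 3.666667


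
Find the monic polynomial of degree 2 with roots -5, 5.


A monic polynomial with roots -5, 5 is:
p(x) = (x + 5)(x - 5)
After multiplying by (x + 5): x + 5
After multiplying by (x - 5): x^2 - 25

x^2 - 25


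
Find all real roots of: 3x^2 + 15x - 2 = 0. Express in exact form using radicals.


Using the quadratic formula: x = (-b ± sqrt(b^2 - 4ac)) / (2a)
Here a = 3, b = 15, c = -2
Discriminant = b^2 - 4ac = 15^2 - 4(3)(-2) = 225 + 24 = 249
Since discriminant = 249 > 0, there are two real roots.
x = (-15 ± sqrt(249)) / 6
Numerically: x ≈ 0.1300 or x ≈ -5.1300

x = (-15 + sqrt(249)) / 6 or x = (-15 - sqrt(249)) / 6


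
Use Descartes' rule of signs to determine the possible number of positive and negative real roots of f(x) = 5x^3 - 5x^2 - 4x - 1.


Descartes' rule of signs:

For positive roots, count sign changes in f(x) = 5x^3 - 5x^2 - 4x - 1:
Signs of coefficients: +, -, -, -
Number of sign changes: 1
Possible positive real roots: 1

For negative roots, examine f(-x) = -5x^3 - 5x^2 + 4x - 1:
Signs of coefficients: -, -, +, -
Number of sign changes: 2
Possible negative real roots: 2, 0

Positive roots: 1; Negative roots: 2 or 0


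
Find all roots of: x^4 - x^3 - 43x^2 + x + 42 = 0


Let p(x) = x^4 - x^3 - 43x^2 + x + 42. By the rational root theorem (leading coefficient 1), any rational root is an integer divisor of 42: try ±1, ±2, ... in turn.
Test x = 1: value = 0 ✓, so (x - 1) is a factor.
Synthetic division by (x - 1): bring down 1; 1(1) - 1 = 0; 0(1) - 43 = -43; (-43)(1) + 1 = -42; (-42)(1) + 42 = 0 → quotient x^3 - 43x - 42, remainder 0.
Continue with the quotient x^3 - 43x - 42 (candidates must divide 42; re-test x = 1 first in case it repeats).
Test x = 1: value = -84 ≠ 0.
Test x = -1: value = 0 ✓, so (x + 1) is a factor.
Synthetic division by (x + 1): bring down 1; 1(-1) + 0 = -1; (-1)(-1) - 43 = -42; (-42)(-1) - 42 = 0 → quotient x^2 - x - 42, remainder 0.
Solve the quadratic x^2 - x - 42 = 0: discriminant = (-1)^2 - 4(1)(-42) = 1 + 168 = 169.
sqrt(169) = 13, so x = (1 ± 13)/2: x = 7 or x = -6.
Collecting all roots found:

x = -6, x = -1, x = 1, x = 7


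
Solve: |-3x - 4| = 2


An absolute value equation |expr| = 2 gives two cases:
Case 1: -3x - 4 = 2
  -3x = 6, so x = -2
Case 2: -3x - 4 = -2
  -3x = 2, so x = -2/3

x = -2, x = -2/3


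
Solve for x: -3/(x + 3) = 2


Multiply both sides by (x + 3): -3 = 2(x + 3)
Distribute: -3 = 2x + 6
2x = -3 - 6 = -9
x = -9/2

x = -9/2


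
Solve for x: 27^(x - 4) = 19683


Express both sides with the same base.
19683 = 27^3
Since the bases match, equate exponents: x - 4 = 3
So x = 3 - (-4) = 7

x = 7


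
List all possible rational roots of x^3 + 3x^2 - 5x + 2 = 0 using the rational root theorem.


Rational root theorem: possible roots are ±p/q where:
  p divides the constant term (2): p ∈ {1, 2}
  q divides the leading coefficient (1): q ∈ {1}

All possible rational roots: -2, -1, 1, 2

-2, -1, 1, 2


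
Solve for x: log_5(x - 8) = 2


Convert to exponential form: x - 8 = 5^2 = 25
x = 25 + 8 = 33
Check: log_5(33 - 8) = log_5(25) = log_5(25) = 2 ✓

x = 33


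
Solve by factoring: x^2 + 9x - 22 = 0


We need two numbers that multiply to -22 and add to 9.
Those numbers are 11 and -2 (since 11 * (-2) = -22 and 11 + (-2) = 9).
So x^2 + 9x - 22 = (x + 11)(x - 2) = 0
Setting each factor to zero: x = -11 or x = 2

x = -11, x = 2


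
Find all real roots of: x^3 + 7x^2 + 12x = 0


The constant term is 0, so x = 0 is a root. Factor out x:
  x(x^2 + 7x + 12) = 0
Solve the quadratic x^2 + 7x + 12 = 0: discriminant = 7^2 - 4(1)(12) = 49 - 48 = 1.
sqrt(1) = 1, so x = (-7 ± 1)/2: x = -3 or x = -4.

x = -4, x = -3, x = 0


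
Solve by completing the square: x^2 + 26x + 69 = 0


Start: x^2 + 26x + 69 = 0
Move constant: x^2 + 26x = -69
Half of 26 is 13, squared is 169
Add 169 to both sides: x^2 + 26x + 169 = 100
(x + 13)^2 = 100
x + 13 = ±10
x = -13 + 10 = -3 or x = -13 - 10 = -23

x = -23, x = -3


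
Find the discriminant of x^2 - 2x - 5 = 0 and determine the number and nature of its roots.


For ax^2 + bx + c = 0, discriminant D = b^2 - 4ac
Here a = 1, b = -2, c = -5
D = (-2)^2 - 4(1)(-5) = 4 + 20 = 24

D = 24 > 0 but not a perfect square
The equation has 2 distinct real irrational roots.

Discriminant = 24, 2 distinct real irrational roots


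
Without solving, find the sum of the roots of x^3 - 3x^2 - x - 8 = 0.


By Vieta's formulas for x^3 + bx^2 + cx + d = 0:
  r1 + r2 + r3 = -b/a = 3
  r1*r2 + r1*r3 + r2*r3 = c/a = -1
  r1*r2*r3 = -d/a = 8


Sum = 3


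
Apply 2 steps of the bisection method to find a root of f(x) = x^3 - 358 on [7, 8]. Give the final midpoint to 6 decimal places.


f(x) = x^3 - 358
f(7) = -15 < 0
f(8) = 154 > 0

Step 1: midpoint = (7.000000 + 8.000000)/2 = 7.500000
  f(7.500000) = 63.875000
  f(mid) > 0, so root is in [7.000000, 7.500000]

Step 2: midpoint = (7.000000 + 7.500000)/2 = 7.250000
  f(7.250000) = 23.078125
  f(mid) > 0, so root is in [7.000000, 7.250000]

midpoint = 7.250000


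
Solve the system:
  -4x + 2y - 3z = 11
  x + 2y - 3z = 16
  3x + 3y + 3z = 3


Using Cramer's rule. Expand each determinant along the first row.
D  = (-4)*[2*3 - (-3)*3] - 2*[1*3 - (-3)*3] + (-3)*[1*3 - 2*3]
  = (-4)*(15) - 2*(12) + (-3)*(-3) = -75
Dx = 11*[2*3 - (-3)*3] - 2*[16*3 - (-3)*3] + (-3)*[16*3 - 2*3]
  = 11*(15) - 2*(57) + (-3)*(42) = -75
Dy = (-4)*[16*3 - (-3)*3] - 11*[1*3 - (-3)*3] + (-3)*[1*3 - 16*3]
  = (-4)*(57) - 11*(12) + (-3)*(-45) = -225
Dz = (-4)*[2*3 - 16*3] - 2*[1*3 - 16*3] + 11*[1*3 - 2*3]
  = (-4)*(-42) - 2*(-45) + 11*(-3) = 225
x = Dx/D = -75/-75 = 1, y = Dy/D = -225/-75 = 3, z = Dz/D = 225/-75 = -3
Check eq1: (-4)(1) + (2)(3) + (-3)(-3) = 11 = 11 ✓
Check eq2: (1)(1) + (2)(3) + (-3)(-3) = 16 = 16 ✓
Check eq3: (3)(1) + (3)(3) + (3)(-3) = 3 = 3 ✓

x = 1, y = 3, z = -3


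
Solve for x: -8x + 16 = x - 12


Starting with: -8x + 16 = x - 12
Move all x terms to left: (-8 - 1)x = -12 - 16
Simplify: -9x = -28
Divide both sides by -9: x = 28/9

x = 28/9


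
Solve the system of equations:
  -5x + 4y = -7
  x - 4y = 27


Using Cramer's rule:
Determinant D = (-5)(-4) - (1)(4) = 20 - 4 = 16
Dx = (-7)(-4) - (27)(4) = 28 - 108 = -80
Dy = (-5)(27) - (1)(-7) = -135 + 7 = -128
x = Dx/D = -80/16 = -5
y = Dy/D = -128/16 = -8

x = -5, y = -8


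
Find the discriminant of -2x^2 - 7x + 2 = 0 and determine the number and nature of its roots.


For ax^2 + bx + c = 0, discriminant D = b^2 - 4ac
Here a = -2, b = -7, c = 2
D = (-7)^2 - 4(-2)(2) = 49 + 16 = 65

D = 65 > 0 but not a perfect square
The equation has 2 distinct real irrational roots.

Discriminant = 65, 2 distinct real irrational roots


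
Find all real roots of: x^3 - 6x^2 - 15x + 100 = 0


Let p(x) = x^3 - 6x^2 - 15x + 100. By the rational root theorem (leading coefficient 1), any rational root is an integer divisor of 100: try ±1, ±2, ... in turn.
Test x = 1: value = 80 ≠ 0.
Test x = -1: value = 108 ≠ 0.
Test x = 2: value = 54 ≠ 0.
Test x = -2: value = 98 ≠ 0.
Test x = 4: value = 8 ≠ 0.
Test x = -4: value = 0 ✓, so (x + 4) is a factor.
Synthetic division by (x + 4): bring down 1; 1(-4) - 6 = -10; (-10)(-4) - 15 = 25; 25(-4) + 100 = 0 → quotient x^2 - 10x + 25, remainder 0.
Solve the quadratic x^2 - 10x + 25 = 0: discriminant = (-10)^2 - 4(1)(25) = 100 - 100 = 0.
Discriminant = 0, so a double root: x = 10/2 = 5.

x = -4, x = 5 (multiplicity 2)


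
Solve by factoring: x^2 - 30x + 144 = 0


We need two numbers that multiply to 144 and add to -30.
Those numbers are -24 and -6 (since (-24) * (-6) = 144 and (-24) + (-6) = -30).
So x^2 - 30x + 144 = (x - 24)(x - 6) = 0
Setting each factor to zero: x = 24 or x = 6

x = 6, x = 24


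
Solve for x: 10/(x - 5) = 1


Multiply both sides by (x - 5): 10 = 1(x - 5)
Distribute: 10 = x - 5
x = 10 + 5 = 15
x = 15

x = 15


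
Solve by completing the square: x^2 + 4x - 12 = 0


Start: x^2 + 4x - 12 = 0
Move constant: x^2 + 4x = 12
Half of 4 is 2, squared is 4
Add 4 to both sides: x^2 + 4x + 4 = 16
(x + 2)^2 = 16
x + 2 = ±4
x = -2 + 4 = 2 or x = -2 - 4 = -6

x = -6, x = 2


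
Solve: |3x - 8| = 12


An absolute value equation |expr| = 12 gives two cases:
Case 1: 3x - 8 = 12
  3x = 20, so x = 20/3
Case 2: 3x - 8 = -12
  3x = -4, so x = -4/3

x = -4/3, x = 20/3


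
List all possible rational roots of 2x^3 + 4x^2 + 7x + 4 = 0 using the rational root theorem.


Rational root theorem: possible roots are ±p/q where:
  p divides the constant term (4): p ∈ {1, 2, 4}
  q divides the leading coefficient (2): q ∈ {1, 2}

All possible rational roots: -4, -2, -1, -1/2, 1/2, 1, 2, 4

-4, -2, -1, -1/2, 1/2, 1, 2, 4


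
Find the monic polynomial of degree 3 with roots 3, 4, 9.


A monic polynomial with roots 3, 4, 9 is:
p(x) = (x - 3)(x - 4)(x - 9)
After multiplying by (x - 3): x - 3
After multiplying by (x - 4): x^2 - 7x + 12
After multiplying by (x - 9): x^3 - 16x^2 + 75x - 108

x^3 - 16x^2 + 75x - 108


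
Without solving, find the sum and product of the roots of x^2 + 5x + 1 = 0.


By Vieta's formulas for ax^2 + bx + c = 0:
  Sum of roots = -b/a
  Product of roots = c/a

Here a = 1, b = 5, c = 1
Sum = -(5)/1 = -5
Product = 1/1 = 1

Sum = -5, Product = 1


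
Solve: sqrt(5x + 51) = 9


Square both sides: 5x + 51 = 9^2 = 81
5x = 81 - 51 = 30
x = 6
Check: sqrt(5*6 + 51) = sqrt(81) = 9 ✓

x = 6


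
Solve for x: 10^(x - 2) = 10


Express both sides with the same base.
10 = 10^1
Since the bases match, equate exponents: x - 2 = 1
So x = 1 - (-2) = 3

x = 3


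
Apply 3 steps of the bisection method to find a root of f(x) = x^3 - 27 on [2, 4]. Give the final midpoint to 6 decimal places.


f(x) = x^3 - 27
f(2) = -19 < 0
f(4) = 37 > 0

Step 1: midpoint = (2.000000 + 4.000000)/2 = 3.000000
  f(3.000000) = 0.000000
  f(mid) = 0, exact root found!

midpoint = 3.000000


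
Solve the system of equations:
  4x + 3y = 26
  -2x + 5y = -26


Using Cramer's rule:
Determinant D = (4)(5) - (-2)(3) = 20 + 6 = 26
Dx = (26)(5) - (-26)(3) = 130 + 78 = 208
Dy = (4)(-26) - (-2)(26) = -104 + 52 = -52
x = Dx/D = 208/26 = 8
y = Dy/D = -52/26 = -2

x = 8, y = -2


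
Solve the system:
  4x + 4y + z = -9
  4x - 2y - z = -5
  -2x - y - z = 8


Using Cramer's rule. Expand each determinant along the first row.
D  = 4*[(-2)*(-1) - (-1)*(-1)] - 4*[4*(-1) - (-1)*(-2)] + 1*[4*(-1) - (-2)*(-2)]
  = 4*(1) - 4*(-6) + 1*(-8) = 20
Dx = (-9)*[(-2)*(-1) - (-1)*(-1)] - 4*[(-5)*(-1) - (-1)*8] + 1*[(-5)*(-1) - (-2)*8]
  = (-9)*(1) - 4*(13) + 1*(21) = -40
Dy = 4*[(-5)*(-1) - (-1)*8] - (-9)*[4*(-1) - (-1)*(-2)] + 1*[4*8 - (-5)*(-2)]
  = 4*(13) - (-9)*(-6) + 1*(22) = 20
Dz = 4*[(-2)*8 - (-5)*(-1)] - 4*[4*8 - (-5)*(-2)] + (-9)*[4*(-1) - (-2)*(-2)]
  = 4*(-21) - 4*(22) + (-9)*(-8) = -100
x = Dx/D = -40/20 = -2, y = Dy/D = 20/20 = 1, z = Dz/D = -100/20 = -5
Check eq1: (4)(-2) + (4)(1) + (1)(-5) = -9 = -9 ✓
Check eq2: (4)(-2) + (-2)(1) + (-1)(-5) = -5 = -5 ✓
Check eq3: (-2)(-2) + (-1)(1) + (-1)(-5) = 8 = 8 ✓

x = -2, y = 1, z = -5


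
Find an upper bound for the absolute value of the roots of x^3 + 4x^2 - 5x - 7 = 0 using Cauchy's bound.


Cauchy's bound: all roots r satisfy |r| <= 1 + max(|a_i/a_n|) for i = 0,...,n-1
where a_n is the leading coefficient.

Coefficients: [1, 4, -5, -7]
Leading coefficient a_n = 1
Ratios |a_i/a_n|: 4, 5, 7
Maximum ratio: 7
Cauchy's bound: |r| <= 1 + 7 = 8

Upper bound = 8


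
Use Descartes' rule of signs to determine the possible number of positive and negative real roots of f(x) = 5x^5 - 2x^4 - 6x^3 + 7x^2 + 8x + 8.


Descartes' rule of signs:

For positive roots, count sign changes in f(x) = 5x^5 - 2x^4 - 6x^3 + 7x^2 + 8x + 8:
Signs of coefficients: +, -, -, +, +, +
Number of sign changes: 2
Possible positive real roots: 2, 0

For negative roots, examine f(-x) = -5x^5 - 2x^4 + 6x^3 + 7x^2 - 8x + 8:
Signs of coefficients: -, -, +, +, -, +
Number of sign changes: 3
Possible negative real roots: 3, 1

Positive roots: 2 or 0; Negative roots: 3 or 1


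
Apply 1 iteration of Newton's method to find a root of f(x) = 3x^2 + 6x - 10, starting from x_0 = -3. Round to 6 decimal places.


Newton's method: x_(n+1) = x_n - f(x_n)/f'(x_n)
f(x) = 3x^2 + 6x - 10
f'(x) = 6x + 6

Iteration 1:
  f(-3.000000) = -1.000000
  f'(-3.000000) = -12.000000
  x_1 = -3.000000 - (-1.000000)/(-12.000000) = -3.083333

x_1 = -3.083333


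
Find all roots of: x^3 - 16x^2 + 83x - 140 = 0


Let p(x) = x^3 - 16x^2 + 83x - 140. By the rational root theorem (leading coefficient 1), any rational root is an integer divisor of 140: try ±1, ±2, ... in turn.
Test x = 1: value = -72 ≠ 0.
Test x = -1: value = -240 ≠ 0.
Test x = 2: value = -30 ≠ 0.
Test x = -2: value = -378 ≠ 0.
Test x = 4: value = 0 ✓, so (x - 4) is a factor.
Synthetic division by (x - 4): bring down 1; 1(4) - 16 = -12; (-12)(4) + 83 = 35; 35(4) - 140 = 0 → quotient x^2 - 12x + 35, remainder 0.
Solve the quadratic x^2 - 12x + 35 = 0: discriminant = (-12)^2 - 4(1)(35) = 144 - 140 = 4.
sqrt(4) = 2, so x = (12 ± 2)/2: x = 7 or x = 5.
Collecting all roots found:

x = 4, x = 5, x = 7


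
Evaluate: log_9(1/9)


We need the exponent such that 9^? = 1/9
9^(-1) = 1/9^1 = 1/9
Therefore log_9(1/9) = -1

-1


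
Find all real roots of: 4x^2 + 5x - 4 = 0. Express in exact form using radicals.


Using the quadratic formula: x = (-b ± sqrt(b^2 - 4ac)) / (2a)
Here a = 4, b = 5, c = -4
Discriminant = b^2 - 4ac = 5^2 - 4(4)(-4) = 25 + 64 = 89
Since discriminant = 89 > 0, there are two real roots.
x = (-5 ± sqrt(89)) / 8
Numerically: x ≈ 0.5542 or x ≈ -1.8042

x = (-5 + sqrt(89)) / 8 or x = (-5 - sqrt(89)) / 8


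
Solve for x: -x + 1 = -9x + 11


Starting with: -x + 1 = -9x + 11
Move all x terms to left: (-1 + 9)x = 11 - 1
Simplify: 8x = 10
Divide both sides by 8: x = 5/4

x = 5/4


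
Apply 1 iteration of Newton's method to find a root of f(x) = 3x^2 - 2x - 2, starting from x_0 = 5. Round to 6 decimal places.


Newton's method: x_(n+1) = x_n - f(x_n)/f'(x_n)
f(x) = 3x^2 - 2x - 2
f'(x) = 6x - 2

Iteration 1:
  f(5.000000) = 63.000000
  f'(5.000000) = 28.000000
  x_1 = 5.000000 - (63.000000)/(28.000000) = 2.750000

x_1 = 2.750000


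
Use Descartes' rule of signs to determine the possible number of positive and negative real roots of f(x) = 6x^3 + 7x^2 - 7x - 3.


Descartes' rule of signs:

For positive roots, count sign changes in f(x) = 6x^3 + 7x^2 - 7x - 3:
Signs of coefficients: +, +, -, -
Number of sign changes: 1
Possible positive real roots: 1

For negative roots, examine f(-x) = -6x^3 + 7x^2 + 7x - 3:
Signs of coefficients: -, +, +, -
Number of sign changes: 2
Possible negative real roots: 2, 0

Positive roots: 1; Negative roots: 2 or 0


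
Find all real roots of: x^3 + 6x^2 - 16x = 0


The constant term is 0, so x = 0 is a root. Factor out x:
  x(x^2 + 6x - 16) = 0
Solve the quadratic x^2 + 6x - 16 = 0: discriminant = 6^2 - 4(1)(-16) = 36 + 64 = 100.
sqrt(100) = 10, so x = (-6 ± 10)/2: x = 2 or x = -8.

x = -8, x = 0, x = 2


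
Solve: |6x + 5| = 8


An absolute value equation |expr| = 8 gives two cases:
Case 1: 6x + 5 = 8
  6x = 3, so x = 1/2
Case 2: 6x + 5 = -8
  6x = -13, so x = -13/6

x = -13/6, x = 1/2


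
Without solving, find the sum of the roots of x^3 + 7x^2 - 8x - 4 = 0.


By Vieta's formulas for x^3 + bx^2 + cx + d = 0:
  r1 + r2 + r3 = -b/a = -7
  r1*r2 + r1*r3 + r2*r3 = c/a = -8
  r1*r2*r3 = -d/a = 4


Sum = -7


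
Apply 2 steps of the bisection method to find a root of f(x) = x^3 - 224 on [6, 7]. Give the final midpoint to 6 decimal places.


f(x) = x^3 - 224
f(6) = -8 < 0
f(7) = 119 > 0

Step 1: midpoint = (6.000000 + 7.000000)/2 = 6.500000
  f(6.500000) = 50.625000
  f(mid) > 0, so root is in [6.000000, 6.500000]

Step 2: midpoint = (6.000000 + 6.500000)/2 = 6.250000
  f(6.250000) = 20.140625
  f(mid) > 0, so root is in [6.000000, 6.250000]

midpoint = 6.250000


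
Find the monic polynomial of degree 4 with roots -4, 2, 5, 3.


A monic polynomial with roots -4, 2, 5, 3 is:
p(x) = (x + 4)(x - 2)(x - 5)(x - 3)
After multiplying by (x + 4): x + 4
After multiplying by (x - 2): x^2 + 2x - 8
After multiplying by (x - 5): x^3 - 3x^2 - 18x + 40
After multiplying by (x - 3): x^4 - 6x^3 - 9x^2 + 94x - 120

x^4 - 6x^3 - 9x^2 + 94x - 120


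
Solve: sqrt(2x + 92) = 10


Square both sides: 2x + 92 = 10^2 = 100
2x = 100 - 92 = 8
x = 4
Check: sqrt(2*4 + 92) = sqrt(100) = 10 ✓

x = 4


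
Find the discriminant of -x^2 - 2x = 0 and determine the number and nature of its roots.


For ax^2 + bx + c = 0, discriminant D = b^2 - 4ac
Here a = -1, b = -2, c = 0
D = (-2)^2 - 4(-1)(0) = 4 - 0 = 4

D = 4 > 0 and is a perfect square (sqrt = 2)
The equation has 2 distinct real rational roots.

Discriminant = 4, 2 distinct real rational roots


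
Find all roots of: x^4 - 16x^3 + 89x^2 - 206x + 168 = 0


Let p(x) = x^4 - 16x^3 + 89x^2 - 206x + 168. By the rational root theorem (leading coefficient 1), any rational root is an integer divisor of 168: try ±1, ±2, ... in turn.
Test x = 1: value = 36 ≠ 0.
Test x = -1: value = 480 ≠ 0.
Test x = 2: value = 0 ✓, so (x - 2) is a factor.
Synthetic division by (x - 2): bring down 1; 1(2) - 16 = -14; (-14)(2) + 89 = 61; 61(2) - 206 = -84; (-84)(2) + 168 = 0 → quotient x^3 - 14x^2 + 61x - 84, remainder 0.
Continue with the quotient x^3 - 14x^2 + 61x - 84 (candidates must divide 84; re-test x = 2 first in case it repeats).
Test x = 2: value = -10 ≠ 0.
Test x = -2: value = -270 ≠ 0.
Test x = 3: value = 0 ✓, so (x - 3) is a factor.
Synthetic division by (x - 3): bring down 1; 1(3) - 14 = -11; (-11)(3) + 61 = 28; 28(3) - 84 = 0 → quotient x^2 - 11x + 28, remainder 0.
Solve the quadratic x^2 - 11x + 28 = 0: discriminant = (-11)^2 - 4(1)(28) = 121 - 112 = 9.
sqrt(9) = 3, so x = (11 ± 3)/2: x = 7 or x = 4.
Collecting all roots found:

x = 2, x = 3, x = 4, x = 7


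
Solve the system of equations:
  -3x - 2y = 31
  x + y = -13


Using Cramer's rule:
Determinant D = (-3)(1) - (1)(-2) = -3 + 2 = -1
Dx = (31)(1) - (-13)(-2) = 31 - 26 = 5
Dy = (-3)(-13) - (1)(31) = 39 - 31 = 8
x = Dx/D = 5/-1 = -5
y = Dy/D = 8/-1 = -8

x = -5, y = -8


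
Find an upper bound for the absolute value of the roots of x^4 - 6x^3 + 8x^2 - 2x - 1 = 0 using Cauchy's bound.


Cauchy's bound: all roots r satisfy |r| <= 1 + max(|a_i/a_n|) for i = 0,...,n-1
where a_n is the leading coefficient.

Coefficients: [1, -6, 8, -2, -1]
Leading coefficient a_n = 1
Ratios |a_i/a_n|: 6, 8, 2, 1
Maximum ratio: 8
Cauchy's bound: |r| <= 1 + 8 = 9

Upper bound = 9


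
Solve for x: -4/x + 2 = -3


Subtract 2 from both sides: -4/x = -5
Multiply both sides by x: -4 = -5 * x
Divide by -5: x = 4/5

x = 4/5


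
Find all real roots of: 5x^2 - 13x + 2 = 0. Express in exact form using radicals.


Using the quadratic formula: x = (-b ± sqrt(b^2 - 4ac)) / (2a)
Here a = 5, b = -13, c = 2
Discriminant = b^2 - 4ac = (-13)^2 - 4(5)(2) = 169 - 40 = 129
Since discriminant = 129 > 0, there are two real roots.
x = (13 ± sqrt(129)) / 10
Numerically: x ≈ 2.4358 or x ≈ 0.1642

x = (13 + sqrt(129)) / 10 or x = (13 - sqrt(129)) / 10


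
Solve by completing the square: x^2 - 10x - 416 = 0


Start: x^2 - 10x - 416 = 0
Move constant: x^2 - 10x = 416
Half of -10 is -5, squared is 25
Add 25 to both sides: x^2 - 10x + 25 = 441
(x - 5)^2 = 441
x - 5 = ±21
x = 5 + 21 = 26 or x = 5 - 21 = -16

x = -16, x = 26


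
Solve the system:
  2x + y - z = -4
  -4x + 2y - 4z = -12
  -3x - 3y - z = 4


Using Cramer's rule. Expand each determinant along the first row.
D  = 2*[2*(-1) - (-4)*(-3)] - 1*[(-4)*(-1) - (-4)*(-3)] + (-1)*[(-4)*(-3) - 2*(-3)]
  = 2*(-14) - 1*(-8) + (-1)*(18) = -38
Dx = (-4)*[2*(-1) - (-4)*(-3)] - 1*[(-12)*(-1) - (-4)*4] + (-1)*[(-12)*(-3) - 2*4]
  = (-4)*(-14) - 1*(28) + (-1)*(28) = 0
Dy = 2*[(-12)*(-1) - (-4)*4] - (-4)*[(-4)*(-1) - (-4)*(-3)] + (-1)*[(-4)*4 - (-12)*(-3)]
  = 2*(28) - (-4)*(-8) + (-1)*(-52) = 76
Dz = 2*[2*4 - (-12)*(-3)] - 1*[(-4)*4 - (-12)*(-3)] + (-4)*[(-4)*(-3) - 2*(-3)]
  = 2*(-28) - 1*(-52) + (-4)*(18) = -76
x = Dx/D = 0/-38 = 0, y = Dy/D = 76/-38 = -2, z = Dz/D = -76/-38 = 2
Check eq1: (2)(0) + (1)(-2) + (-1)(2) = -4 = -4 ✓
Check eq2: (-4)(0) + (2)(-2) + (-4)(2) = -12 = -12 ✓
Check eq3: (-3)(0) + (-3)(-2) + (-1)(2) = 4 = 4 ✓

x = 0, y = -2, z = 2


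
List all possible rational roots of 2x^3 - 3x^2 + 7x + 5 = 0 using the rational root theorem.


Rational root theorem: possible roots are ±p/q where:
  p divides the constant term (5): p ∈ {1, 5}
  q divides the leading coefficient (2): q ∈ {1, 2}

All possible rational roots: -5, -5/2, -1, -1/2, 1/2, 1, 5/2, 5

-5, -5/2, -1, -1/2, 1/2, 1, 5/2, 5


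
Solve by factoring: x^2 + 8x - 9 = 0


We need two numbers that multiply to -9 and add to 8.
Those numbers are 9 and -1 (since 9 * (-1) = -9 and 9 + (-1) = 8).
So x^2 + 8x - 9 = (x + 9)(x - 1) = 0
Setting each factor to zero: x = -9 or x = 1

x = -9, x = 1


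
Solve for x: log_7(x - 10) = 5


Convert to exponential form: x - 10 = 7^5 = 16807
x = 16807 + 10 = 16817
Check: log_7(16817 - 10) = log_7(16807) = log_7(16807) = 5 ✓

x = 16817


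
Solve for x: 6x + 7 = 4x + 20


Starting with: 6x + 7 = 4x + 20
Move all x terms to left: (6 - 4)x = 20 - 7
Simplify: 2x = 13
Divide both sides by 2: x = 13/2

x = 13/2


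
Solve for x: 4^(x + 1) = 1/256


Express both sides with the same base.
1/256 = 4^(-4)
Since the bases match, equate exponents: x + 1 = -4
So x = -4 - (1) = -5

x = -5


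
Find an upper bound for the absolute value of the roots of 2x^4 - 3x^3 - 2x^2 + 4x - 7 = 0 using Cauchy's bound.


Cauchy's bound: all roots r satisfy |r| <= 1 + max(|a_i/a_n|) for i = 0,...,n-1
where a_n is the leading coefficient.

Coefficients: [2, -3, -2, 4, -7]
Leading coefficient a_n = 2
Ratios |a_i/a_n|: 3/2, 1, 2, 7/2
Maximum ratio: 7/2
Cauchy's bound: |r| <= 1 + 7/2 = 9/2

Upper bound = 9/2


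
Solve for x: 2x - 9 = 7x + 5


Starting with: 2x - 9 = 7x + 5
Move all x terms to left: (2 - 7)x = 5 + 9
Simplify: -5x = 14
Divide both sides by -5: x = -14/5

x = -14/5


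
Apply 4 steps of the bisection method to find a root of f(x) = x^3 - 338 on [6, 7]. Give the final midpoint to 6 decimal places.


f(x) = x^3 - 338
f(6) = -122 < 0
f(7) = 5 > 0

Step 1: midpoint = (6.000000 + 7.000000)/2 = 6.500000
  f(6.500000) = -63.375000
  f(mid) < 0, so root is in [6.500000, 7.000000]

Step 2: midpoint = (6.500000 + 7.000000)/2 = 6.750000
  f(6.750000) = -30.453125
  f(mid) < 0, so root is in [6.750000, 7.000000]

Step 3: midpoint = (6.750000 + 7.000000)/2 = 6.875000
  f(6.875000) = -13.048828
  f(mid) < 0, so root is in [6.875000, 7.000000]

Step 4: midpoint = (6.875000 + 7.000000)/2 = 6.937500
  f(6.937500) = -4.105713
  f(mid) < 0, so root is in [6.937500, 7.000000]

midpoint = 6.937500


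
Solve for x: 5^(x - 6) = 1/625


Express both sides with the same base.
1/625 = 5^(-4)
Since the bases match, equate exponents: x - 6 = -4
So x = -4 - (-6) = 2

x = 2


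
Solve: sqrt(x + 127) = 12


Square both sides: x + 127 = 12^2 = 144
x = 144 - 127 = 17
x = 17
Check: sqrt(1*17 + 127) = sqrt(144) = 12 ✓

x = 17


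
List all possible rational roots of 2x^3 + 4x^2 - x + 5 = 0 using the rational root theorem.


Rational root theorem: possible roots are ±p/q where:
  p divides the constant term (5): p ∈ {1, 5}
  q divides the leading coefficient (2): q ∈ {1, 2}

All possible rational roots: -5, -5/2, -1, -1/2, 1/2, 1, 5/2, 5

-5, -5/2, -1, -1/2, 1/2, 1, 5/2, 5


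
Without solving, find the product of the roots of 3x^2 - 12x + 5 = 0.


By Vieta's formulas for ax^2 + bx + c = 0:
  Sum of roots = -b/a
  Product of roots = c/a

Here a = 3, b = -12, c = 5
Sum = -(-12)/3 = 4
Product = 5/3 = 5/3

Product = 5/3


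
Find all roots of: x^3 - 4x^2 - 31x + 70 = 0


Let p(x) = x^3 - 4x^2 - 31x + 70. By the rational root theorem (leading coefficient 1), any rational root is an integer divisor of 70: try ±1, ±2, ... in turn.
Test x = 1: value = 36 ≠ 0.
Test x = -1: value = 96 ≠ 0.
Test x = 2: value = 0 ✓, so (x - 2) is a factor.
Synthetic division by (x - 2): bring down 1; 1(2) - 4 = -2; (-2)(2) - 31 = -35; (-35)(2) + 70 = 0 → quotient x^2 - 2x - 35, remainder 0.
Solve the quadratic x^2 - 2x - 35 = 0: discriminant = (-2)^2 - 4(1)(-35) = 4 + 140 = 144.
sqrt(144) = 12, so x = (2 ± 12)/2: x = 7 or x = -5.
Collecting all roots found:

x = -5, x = 2, x = 7


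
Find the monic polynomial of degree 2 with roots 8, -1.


A monic polynomial with roots 8, -1 is:
p(x) = (x - 8)(x + 1)
After multiplying by (x - 8): x - 8
After multiplying by (x + 1): x^2 - 7x - 8

x^2 - 7x - 8


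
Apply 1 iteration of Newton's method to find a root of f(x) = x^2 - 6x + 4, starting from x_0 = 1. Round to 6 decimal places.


Newton's method: x_(n+1) = x_n - f(x_n)/f'(x_n)
f(x) = x^2 - 6x + 4
f'(x) = 2x - 6

Iteration 1:
  f(1.000000) = -1.000000
  f'(1.000000) = -4.000000
  x_1 = 1.000000 - (-1.000000)/(-4.000000) = 0.750000

x_1 = 0.750000


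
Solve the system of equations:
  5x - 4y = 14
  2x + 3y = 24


Using Cramer's rule:
Determinant D = (5)(3) - (2)(-4) = 15 + 8 = 23
Dx = (14)(3) - (24)(-4) = 42 + 96 = 138
Dy = (5)(24) - (2)(14) = 120 - 28 = 92
x = Dx/D = 138/23 = 6
y = Dy/D = 92/23 = 4

x = 6, y = 4


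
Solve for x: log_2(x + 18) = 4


Convert to exponential form: x + 18 = 2^4 = 16
x = 16 - 18 = -2
Check: log_2(-2 + 18) = log_2(16) = log_2(16) = 4 ✓

x = -2


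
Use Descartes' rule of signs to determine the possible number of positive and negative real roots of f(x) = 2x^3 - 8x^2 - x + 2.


Descartes' rule of signs:

For positive roots, count sign changes in f(x) = 2x^3 - 8x^2 - x + 2:
Signs of coefficients: +, -, -, +
Number of sign changes: 2
Possible positive real roots: 2, 0

For negative roots, examine f(-x) = -2x^3 - 8x^2 + x + 2:
Signs of coefficients: -, -, +, +
Number of sign changes: 1
Possible negative real roots: 1

Positive roots: 2 or 0; Negative roots: 1


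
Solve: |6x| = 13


An absolute value equation |expr| = 13 gives two cases:
Case 1: 6x = 13
  6x = 13, so x = 13/6
Case 2: 6x = -13
  6x = -13, so x = -13/6

x = -13/6, x = 13/6


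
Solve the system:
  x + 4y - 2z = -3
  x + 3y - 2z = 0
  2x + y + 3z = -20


Using Cramer's rule. Expand each determinant along the first row.
D  = 1*[3*3 - (-2)*1] - 4*[1*3 - (-2)*2] + (-2)*[1*1 - 3*2]
  = 1*(11) - 4*(7) + (-2)*(-5) = -7
Dx = (-3)*[3*3 - (-2)*1] - 4*[0*3 - (-2)*(-20)] + (-2)*[0*1 - 3*(-20)]
  = (-3)*(11) - 4*(-40) + (-2)*(60) = 7
Dy = 1*[0*3 - (-2)*(-20)] - (-3)*[1*3 - (-2)*2] + (-2)*[1*(-20) - 0*2]
  = 1*(-40) - (-3)*(7) + (-2)*(-20) = 21
Dz = 1*[3*(-20) - 0*1] - 4*[1*(-20) - 0*2] + (-3)*[1*1 - 3*2]
  = 1*(-60) - 4*(-20) + (-3)*(-5) = 35
x = Dx/D = 7/-7 = -1, y = Dy/D = 21/-7 = -3, z = Dz/D = 35/-7 = -5
Check eq1: (1)(-1) + (4)(-3) + (-2)(-5) = -3 = -3 ✓
Check eq2: (1)(-1) + (3)(-3) + (-2)(-5) = 0 = 0 ✓
Check eq3: (2)(-1) + (1)(-3) + (3)(-5) = -20 = -20 ✓

x = -1, y = -3, z = -5


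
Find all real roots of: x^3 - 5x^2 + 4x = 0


The constant term is 0, so x = 0 is a root. Factor out x:
  x(x^2 - 5x + 4) = 0
Solve the quadratic x^2 - 5x + 4 = 0: discriminant = (-5)^2 - 4(1)(4) = 25 - 16 = 9.
sqrt(9) = 3, so x = (5 ± 3)/2: x = 4 or x = 1.

x = 0, x = 1, x = 4


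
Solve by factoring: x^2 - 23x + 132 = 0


We need two numbers that multiply to 132 and add to -23.
Those numbers are -12 and -11 (since (-12) * (-11) = 132 and (-12) + (-11) = -23).
So x^2 - 23x + 132 = (x - 12)(x - 11) = 0
Setting each factor to zero: x = 12 or x = 11

x = 11, x = 12


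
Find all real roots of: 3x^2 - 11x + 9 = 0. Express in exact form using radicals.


Using the quadratic formula: x = (-b ± sqrt(b^2 - 4ac)) / (2a)
Here a = 3, b = -11, c = 9
Discriminant = b^2 - 4ac = (-11)^2 - 4(3)(9) = 121 - 108 = 13
Since discriminant = 13 > 0, there are two real roots.
x = (11 ± sqrt(13)) / 6
Numerically: x ≈ 2.4343 or x ≈ 1.2324

x = (11 + sqrt(13)) / 6 or x = (11 - sqrt(13)) / 6


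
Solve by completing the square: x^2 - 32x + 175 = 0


Start: x^2 - 32x + 175 = 0
Move constant: x^2 - 32x = -175
Half of -32 is -16, squared is 256
Add 256 to both sides: x^2 - 32x + 256 = 81
(x - 16)^2 = 81
x - 16 = ±9
x = 16 + 9 = 25 or x = 16 - 9 = 7

x = 7, x = 25


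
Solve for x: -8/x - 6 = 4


Subtract -6 from both sides: -8/x = 10
Multiply both sides by x: -8 = 10 * x
Divide by 10: x = -4/5

x = -4/5


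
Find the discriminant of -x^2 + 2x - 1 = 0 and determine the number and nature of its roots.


For ax^2 + bx + c = 0, discriminant D = b^2 - 4ac
Here a = -1, b = 2, c = -1
D = (2)^2 - 4(-1)(-1) = 4 - 4 = 0

D = 0
The equation has exactly 1 real root (a repeated/double root).

Discriminant = 0, 1 repeated real root


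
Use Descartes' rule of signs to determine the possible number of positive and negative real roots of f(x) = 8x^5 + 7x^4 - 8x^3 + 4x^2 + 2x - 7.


Descartes' rule of signs:

For positive roots, count sign changes in f(x) = 8x^5 + 7x^4 - 8x^3 + 4x^2 + 2x - 7:
Signs of coefficients: +, +, -, +, +, -
Number of sign changes: 3
Possible positive real roots: 3, 1

For negative roots, examine f(-x) = -8x^5 + 7x^4 + 8x^3 + 4x^2 - 2x - 7:
Signs of coefficients: -, +, +, +, -, -
Number of sign changes: 2
Possible negative real roots: 2, 0

Positive roots: 3 or 1; Negative roots: 2 or 0


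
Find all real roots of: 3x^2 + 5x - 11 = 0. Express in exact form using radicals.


Using the quadratic formula: x = (-b ± sqrt(b^2 - 4ac)) / (2a)
Here a = 3, b = 5, c = -11
Discriminant = b^2 - 4ac = 5^2 - 4(3)(-11) = 25 + 132 = 157
Since discriminant = 157 > 0, there are two real roots.
x = (-5 ± sqrt(157)) / 6
Numerically: x ≈ 1.2550 or x ≈ -2.9217

x = (-5 + sqrt(157)) / 6 or x = (-5 - sqrt(157)) / 6


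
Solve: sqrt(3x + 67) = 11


Square both sides: 3x + 67 = 11^2 = 121
3x = 121 - 67 = 54
x = 18
Check: sqrt(3*18 + 67) = sqrt(121) = 11 ✓

x = 18


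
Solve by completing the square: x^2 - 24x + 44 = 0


Start: x^2 - 24x + 44 = 0
Move constant: x^2 - 24x = -44
Half of -24 is -12, squared is 144
Add 144 to both sides: x^2 - 24x + 144 = 100
(x - 12)^2 = 100
x - 12 = ±10
x = 12 + 10 = 22 or x = 12 - 10 = 2

x = 2, x = 22


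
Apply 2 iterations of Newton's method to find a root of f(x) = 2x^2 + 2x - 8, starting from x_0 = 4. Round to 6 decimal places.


Newton's method: x_(n+1) = x_n - f(x_n)/f'(x_n)
f(x) = 2x^2 + 2x - 8
f'(x) = 4x + 2

Iteration 1:
  f(4.000000) = 32.000000
  f'(4.000000) = 18.000000
  x_1 = 4.000000 - (32.000000)/(18.000000) = 2.222222

Iteration 2:
  f(2.222222) = 6.320988
  f'(2.222222) = 10.888889
  x_2 = 2.222222 - (6.320988)/(10.888889) = 1.641723

x_2 = 1.641723


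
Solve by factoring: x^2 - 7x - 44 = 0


We need two numbers that multiply to -44 and add to -7.
Those numbers are 4 and -11 (since 4 * (-11) = -44 and 4 + (-11) = -7).
So x^2 - 7x - 44 = (x + 4)(x - 11) = 0
Setting each factor to zero: x = -4 or x = 11

x = -4, x = 11


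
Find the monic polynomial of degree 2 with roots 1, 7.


A monic polynomial with roots 1, 7 is:
p(x) = (x - 1)(x - 7)
After multiplying by (x - 1): x - 1
After multiplying by (x - 7): x^2 - 8x + 7

x^2 - 8x + 7


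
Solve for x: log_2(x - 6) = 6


Convert to exponential form: x - 6 = 2^6 = 64
x = 64 + 6 = 70
Check: log_2(70 - 6) = log_2(64) = log_2(64) = 6 ✓

x = 70


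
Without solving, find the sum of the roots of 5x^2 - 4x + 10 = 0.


By Vieta's formulas for ax^2 + bx + c = 0:
  Sum of roots = -b/a
  Product of roots = c/a

Here a = 5, b = -4, c = 10
Sum = -(-4)/5 = 4/5
Product = 10/5 = 2

Sum = 4/5


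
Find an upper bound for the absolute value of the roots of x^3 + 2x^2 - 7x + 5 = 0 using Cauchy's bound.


Cauchy's bound: all roots r satisfy |r| <= 1 + max(|a_i/a_n|) for i = 0,...,n-1
where a_n is the leading coefficient.

Coefficients: [1, 2, -7, 5]
Leading coefficient a_n = 1
Ratios |a_i/a_n|: 2, 7, 5
Maximum ratio: 7
Cauchy's bound: |r| <= 1 + 7 = 8

Upper bound = 8


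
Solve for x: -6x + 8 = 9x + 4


Starting with: -6x + 8 = 9x + 4
Move all x terms to left: (-6 - 9)x = 4 - 8
Simplify: -15x = -4
Divide both sides by -15: x = 4/15

x = 4/15


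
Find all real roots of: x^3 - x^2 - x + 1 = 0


Let p(x) = x^3 - x^2 - x + 1. By the rational root theorem (leading coefficient 1), any rational root is an integer divisor of 1: try ±1, ±2, ... in turn.
Test x = 1: value = 0 ✓, so (x - 1) is a factor.
Synthetic division by (x - 1): bring down 1; 1(1) - 1 = 0; 0(1) - 1 = -1; (-1)(1) + 1 = 0 → quotient x^2 - 1, remainder 0.
Solve the quadratic x^2 - 1 = 0: discriminant = 0^2 - 4(1)(-1) = 0 + 4 = 4.
sqrt(4) = 2, so x = (0 ± 2)/2: x = 1 or x = -1.

x = -1, x = 1 (multiplicity 2)


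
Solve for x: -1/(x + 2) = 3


Multiply both sides by (x + 2): -1 = 3(x + 2)
Distribute: -1 = 3x + 6
3x = -1 - 6 = -7
x = -7/3

x = -7/3


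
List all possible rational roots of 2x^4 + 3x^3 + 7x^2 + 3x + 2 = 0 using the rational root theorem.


Rational root theorem: possible roots are ±p/q where:
  p divides the constant term (2): p ∈ {1, 2}
  q divides the leading coefficient (2): q ∈ {1, 2}

All possible rational roots: -2, -1, -1/2, 1/2, 1, 2

-2, -1, -1/2, 1/2, 1, 2


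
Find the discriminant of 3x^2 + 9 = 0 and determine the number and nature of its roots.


For ax^2 + bx + c = 0, discriminant D = b^2 - 4ac
Here a = 3, b = 0, c = 9
D = (0)^2 - 4(3)(9) = 0 - 108 = -108

D = -108 < 0
The equation has no real roots (2 complex conjugate roots).

Discriminant = -108, no real roots (2 complex conjugate roots)


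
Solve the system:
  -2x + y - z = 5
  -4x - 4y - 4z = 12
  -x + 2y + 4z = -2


Using Cramer's rule. Expand each determinant along the first row.
D  = (-2)*[(-4)*4 - (-4)*2] - 1*[(-4)*4 - (-4)*(-1)] + (-1)*[(-4)*2 - (-4)*(-1)]
  = (-2)*(-8) - 1*(-20) + (-1)*(-12) = 48
Dx = 5*[(-4)*4 - (-4)*2] - 1*[12*4 - (-4)*(-2)] + (-1)*[12*2 - (-4)*(-2)]
  = 5*(-8) - 1*(40) + (-1)*(16) = -96
Dy = (-2)*[12*4 - (-4)*(-2)] - 5*[(-4)*4 - (-4)*(-1)] + (-1)*[(-4)*(-2) - 12*(-1)]
  = (-2)*(40) - 5*(-20) + (-1)*(20) = 0
Dz = (-2)*[(-4)*(-2) - 12*2] - 1*[(-4)*(-2) - 12*(-1)] + 5*[(-4)*2 - (-4)*(-1)]
  = (-2)*(-16) - 1*(20) + 5*(-12) = -48
x = Dx/D = -96/48 = -2, y = Dy/D = 0/48 = 0, z = Dz/D = -48/48 = -1
Check eq1: (-2)(-2) + (1)(0) + (-1)(-1) = 5 = 5 ✓
Check eq2: (-4)(-2) + (-4)(0) + (-4)(-1) = 12 = 12 ✓
Check eq3: (-1)(-2) + (2)(0) + (4)(-1) = -2 = -2 ✓

x = -2, y = 0, z = -1


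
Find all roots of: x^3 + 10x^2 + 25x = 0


The constant term is 0, so x = 0 is a root. Factor out x:
  x^2 + 10x + 25 = 0
Solve the quadratic x^2 + 10x + 25 = 0: discriminant = 10^2 - 4(1)(25) = 100 - 100 = 0.
Discriminant = 0, so a double root: x = -10/2 = -5.
Collecting all roots found:

x = -5 (multiplicity 2), x = 0


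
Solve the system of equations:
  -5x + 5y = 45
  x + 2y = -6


Using Cramer's rule:
Determinant D = (-5)(2) - (1)(5) = -10 - 5 = -15
Dx = (45)(2) - (-6)(5) = 90 + 30 = 120
Dy = (-5)(-6) - (1)(45) = 30 - 45 = -15
x = Dx/D = 120/-15 = -8
y = Dy/D = -15/-15 = 1

x = -8, y = 1
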